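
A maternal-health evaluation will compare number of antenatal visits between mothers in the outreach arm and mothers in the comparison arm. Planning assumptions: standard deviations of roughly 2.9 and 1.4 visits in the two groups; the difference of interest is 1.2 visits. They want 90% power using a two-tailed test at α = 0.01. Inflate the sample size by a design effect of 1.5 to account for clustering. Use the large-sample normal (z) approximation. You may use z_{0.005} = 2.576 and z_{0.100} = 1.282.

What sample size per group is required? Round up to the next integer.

n = 161 per group

n = (z_{α/2} + z_β)² · (σ₁² + σ₂²) / δ²
  = (2.576 + 1.282)² · (2.9² + 1.4² = 10.37) / 1.2²
  = 14.8842 · 10.37 / 1.44
  = 107.19
Design effect: 1.5 × 107.19 = 160.78.
Round up → n = 161 per group.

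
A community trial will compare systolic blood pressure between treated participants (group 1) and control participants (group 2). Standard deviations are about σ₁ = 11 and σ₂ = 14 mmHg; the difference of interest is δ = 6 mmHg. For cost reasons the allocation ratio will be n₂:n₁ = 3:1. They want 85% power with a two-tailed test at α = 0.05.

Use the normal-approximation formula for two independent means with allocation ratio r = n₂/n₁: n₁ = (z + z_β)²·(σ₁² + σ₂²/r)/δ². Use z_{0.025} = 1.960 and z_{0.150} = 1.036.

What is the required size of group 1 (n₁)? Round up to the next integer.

n₁ = 47

n₁ = (z_{α/2} + z_β)² · (σ₁² + σ₂²/r) / δ²
   = (1.960 + 1.036)² · (11² + 14²/3) / 6²
   = 8.9760 · (121 + 65.3333) / 36
   = 8.9760 · 186.3333 / 36
   = 46.46
Round up → n₁ = 47; n₂ = r·n₁ = 3 × 47 = 141.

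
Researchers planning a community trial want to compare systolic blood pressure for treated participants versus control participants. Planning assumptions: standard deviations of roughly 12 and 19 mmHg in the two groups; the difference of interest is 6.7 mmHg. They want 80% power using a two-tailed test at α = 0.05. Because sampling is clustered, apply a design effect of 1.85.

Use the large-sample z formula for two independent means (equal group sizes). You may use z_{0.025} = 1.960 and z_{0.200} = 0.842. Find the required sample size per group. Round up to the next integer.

n = (z_{α/2} + z_β)² · (σ₁² + σ₂²) / δ²
  = (1.960 + 0.842)² · (12² + 19² = 505) / 6.7²
  = 7.8512 · 505 / 44.89
  = 88.32
Design effect: 1.85 × 88.32 = 163.40.
Round up → n = 164 per group.

n = 164 per group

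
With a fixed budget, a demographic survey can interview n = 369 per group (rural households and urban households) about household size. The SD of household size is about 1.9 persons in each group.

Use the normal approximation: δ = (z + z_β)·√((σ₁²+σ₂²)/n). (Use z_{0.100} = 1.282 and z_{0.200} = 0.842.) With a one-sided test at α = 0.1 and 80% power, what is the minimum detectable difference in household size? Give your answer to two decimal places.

Minimum detectable difference ≈ 0.30 persons

δ = (z_α + z_β) · √((σ₁²+σ₂²)/n)
  = (1.282 + 0.842) · √(7.22/369)
  = 2.124 · √0.01957
  = 2.124 · 0.1399
  = 0.2971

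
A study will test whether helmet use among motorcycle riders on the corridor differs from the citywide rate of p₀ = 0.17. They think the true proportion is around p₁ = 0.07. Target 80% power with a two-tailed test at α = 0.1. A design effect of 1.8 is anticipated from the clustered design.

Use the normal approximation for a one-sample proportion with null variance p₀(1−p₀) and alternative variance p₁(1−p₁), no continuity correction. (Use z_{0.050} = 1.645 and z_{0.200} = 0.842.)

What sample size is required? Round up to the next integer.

n = 125

n = [z_{α/2}·√(p₀q₀) + z_β·√(p₁q₁)]² / (p₁ − p₀)²
  = [1.645·√(0.17·0.83) + 0.842·√(0.07·0.93)]² / (-0.10)²
  = [1.645·0.3756 + 0.842·0.2551]² / 0.0100
  = [0.8327]² / 0.0100
  = 69.35
Design effect: 1.8 × 69.35 = 124.82.
Round up → n = 125.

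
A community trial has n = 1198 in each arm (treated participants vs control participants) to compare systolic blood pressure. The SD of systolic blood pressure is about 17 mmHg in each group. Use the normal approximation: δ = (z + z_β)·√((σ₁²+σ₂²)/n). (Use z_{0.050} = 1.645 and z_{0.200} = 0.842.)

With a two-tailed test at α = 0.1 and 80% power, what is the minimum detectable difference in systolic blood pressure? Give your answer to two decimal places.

Minimum detectable difference ≈ 1.73 mmHg

δ = (z_{α/2} + z_β) · √((σ₁²+σ₂²)/n)
  = (1.645 + 0.842) · √(578/1198)
  = 2.487 · √0.48247
  = 2.487 · 0.6946
  = 1.7275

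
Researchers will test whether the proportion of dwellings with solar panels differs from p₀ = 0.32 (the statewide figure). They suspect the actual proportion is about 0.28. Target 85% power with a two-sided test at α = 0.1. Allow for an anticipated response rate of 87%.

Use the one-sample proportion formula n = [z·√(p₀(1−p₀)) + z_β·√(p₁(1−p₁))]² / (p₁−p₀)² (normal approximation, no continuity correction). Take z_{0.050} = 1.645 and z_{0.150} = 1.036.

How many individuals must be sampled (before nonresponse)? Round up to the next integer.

n = 1092

n = [z_{α/2}·√(p₀q₀) + z_β·√(p₁q₁)]² / (p₁ − p₀)²
  = [1.645·√(0.32·0.68) + 1.036·√(0.28·0.72)]² / (-0.04)²
  = [1.645·0.4665 + 1.036·0.4490]² / 0.0016
  = [1.2325]² / 0.0016
  = 949.43
Adjust for 87% response: 949.43 / 0.87 = 1091.30.
Round up → n = 1092.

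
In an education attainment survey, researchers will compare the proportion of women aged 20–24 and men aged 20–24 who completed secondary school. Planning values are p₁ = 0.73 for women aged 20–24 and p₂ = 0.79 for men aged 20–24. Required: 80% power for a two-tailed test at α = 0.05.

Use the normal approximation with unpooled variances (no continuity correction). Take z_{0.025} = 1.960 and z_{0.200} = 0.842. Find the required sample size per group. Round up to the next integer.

n = (z_{α/2} + z_β)² · [p₁(1−p₁) + p₂(1−p₂)] / (p₁ − p₂)²
  = (1.960 + 0.842)² · (0.73·0.27 + 0.79·0.21) / (-0.06)²
  = (2.802)² · (0.1971 + 0.1659) / 0.0036
  = 7.8512 · 0.3630 / 0.0036
  = 791.66
Round up → n = 792 per group.

n = 792 per group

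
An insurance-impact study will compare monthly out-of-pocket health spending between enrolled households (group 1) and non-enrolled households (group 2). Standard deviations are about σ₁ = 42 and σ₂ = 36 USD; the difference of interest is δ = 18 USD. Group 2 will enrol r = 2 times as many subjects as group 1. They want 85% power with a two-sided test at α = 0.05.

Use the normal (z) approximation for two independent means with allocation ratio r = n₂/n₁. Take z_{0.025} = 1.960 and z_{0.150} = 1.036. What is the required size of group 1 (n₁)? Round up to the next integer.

n₁ = 67

n₁ = (z_{α/2} + z_β)² · (σ₁² + σ₂²/r) / δ²
   = (1.960 + 1.036)² · (42² + 36²/2) / 18²
   = 8.9760 · (1764 + 648) / 324
   = 8.9760 · 2412 / 324
   = 66.82
Round up → n₁ = 67; n₂ = r·n₁ = 2 × 67 = 134.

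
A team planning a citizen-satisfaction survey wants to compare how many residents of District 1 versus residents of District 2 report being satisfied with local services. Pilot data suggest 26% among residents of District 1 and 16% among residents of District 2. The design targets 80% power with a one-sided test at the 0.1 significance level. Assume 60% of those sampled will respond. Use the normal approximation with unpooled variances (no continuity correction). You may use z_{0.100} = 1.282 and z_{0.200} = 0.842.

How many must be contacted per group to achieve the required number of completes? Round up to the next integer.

n = 246 per group

n = (z_α + z_β)² · [p₁(1−p₁) + p₂(1−p₂)] / (p₁ − p₂)²
  = (1.282 + 0.842)² · (0.26·0.74 + 0.16·0.84) / (0.10)²
  = (2.124)² · (0.1924 + 0.1344) / 0.0100
  = 4.5114 · 0.3268 / 0.0100
  = 147.43
Adjust for 60% response: 147.43 / 0.60 = 245.72.
Round up → n = 246 per group.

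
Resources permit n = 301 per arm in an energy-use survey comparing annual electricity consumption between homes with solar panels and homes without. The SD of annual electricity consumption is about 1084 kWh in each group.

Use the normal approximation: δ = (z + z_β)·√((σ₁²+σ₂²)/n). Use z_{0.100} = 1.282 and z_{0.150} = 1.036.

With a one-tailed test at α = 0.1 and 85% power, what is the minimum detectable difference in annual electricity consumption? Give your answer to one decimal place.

Minimum detectable difference ≈ 204.8 kWh

δ = (z_α + z_β) · √((σ₁²+σ₂²)/n)
  = (1.282 + 1.036) · √(2350112/301)
  = 2.318 · √7807.7
  = 2.318 · 88.3611
  = 204.8210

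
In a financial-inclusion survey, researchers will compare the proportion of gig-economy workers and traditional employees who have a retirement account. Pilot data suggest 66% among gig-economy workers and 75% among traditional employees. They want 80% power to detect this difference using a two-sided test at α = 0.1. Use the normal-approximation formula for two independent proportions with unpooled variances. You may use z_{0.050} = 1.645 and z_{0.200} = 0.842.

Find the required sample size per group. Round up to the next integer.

n = 315 per group

n = (z_{α/2} + z_β)² · [p₁(1−p₁) + p₂(1−p₂)] / (p₁ − p₂)²
  = (1.645 + 0.842)² · (0.66·0.34 + 0.75·0.25) / (-0.09)²
  = (2.487)² · (0.2244 + 0.1875) / 0.0081
  = 6.1852 · 0.4119 / 0.0081
  = 314.53
Round up → n = 315 per group.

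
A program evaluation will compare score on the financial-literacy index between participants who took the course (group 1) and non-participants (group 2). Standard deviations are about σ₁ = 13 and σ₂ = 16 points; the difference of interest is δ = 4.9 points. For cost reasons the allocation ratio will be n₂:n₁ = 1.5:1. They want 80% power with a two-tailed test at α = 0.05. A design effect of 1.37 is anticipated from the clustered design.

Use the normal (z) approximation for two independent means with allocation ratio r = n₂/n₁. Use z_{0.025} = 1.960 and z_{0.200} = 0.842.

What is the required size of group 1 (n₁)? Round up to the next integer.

n₁ = (z_{α/2} + z_β)² · (σ₁² + σ₂²/r) / δ²
   = (1.960 + 0.842)² · (13² + 16²/1.5) / 4.9²
   = 7.8512 · (169 + 170.6667) / 24.01
   = 7.8512 · 339.6667 / 24.01
   = 111.07
Design effect: 1.37 × 111.07 = 152.17.
Round up → n₁ = 153; n₂ = r·n₁ = 1.5 × 153 = 230.

n₁ = 153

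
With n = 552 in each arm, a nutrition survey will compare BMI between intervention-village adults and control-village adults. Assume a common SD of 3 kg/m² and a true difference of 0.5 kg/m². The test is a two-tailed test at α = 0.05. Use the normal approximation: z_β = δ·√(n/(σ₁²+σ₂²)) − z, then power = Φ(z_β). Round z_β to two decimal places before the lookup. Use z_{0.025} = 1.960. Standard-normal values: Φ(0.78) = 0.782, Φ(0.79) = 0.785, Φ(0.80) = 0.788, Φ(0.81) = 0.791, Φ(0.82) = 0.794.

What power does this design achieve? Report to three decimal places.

z_β = δ·√(n/(σ₁²+σ₂²)) − z_{α/2}
    = 0.5 · √(552/18) − 1.960
    = 0.5 · 5.53775 − 1.960
    = 2.7689 − 1.960 = 0.8089 → 0.81
Power = Φ(0.81) = 0.791.

Power ≈ 0.791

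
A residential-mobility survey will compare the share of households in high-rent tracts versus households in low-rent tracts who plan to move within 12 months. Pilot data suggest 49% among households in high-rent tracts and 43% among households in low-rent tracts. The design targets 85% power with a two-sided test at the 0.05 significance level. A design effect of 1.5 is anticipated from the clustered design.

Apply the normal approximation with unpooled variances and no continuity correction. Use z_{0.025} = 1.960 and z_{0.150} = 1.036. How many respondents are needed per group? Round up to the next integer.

n = (z_{α/2} + z_β)² · [p₁(1−p₁) + p₂(1−p₂)] / (p₁ − p₂)²
  = (1.960 + 1.036)² · (0.49·0.51 + 0.43·0.57) / (0.06)²
  = (2.996)² · (0.2499 + 0.2451) / 0.0036
  = 8.9760 · 0.4950 / 0.0036
  = 1234.20
Design effect: 1.5 × 1234.20 = 1851.30.
Round up → n = 1852 per group.

n = 1852 per group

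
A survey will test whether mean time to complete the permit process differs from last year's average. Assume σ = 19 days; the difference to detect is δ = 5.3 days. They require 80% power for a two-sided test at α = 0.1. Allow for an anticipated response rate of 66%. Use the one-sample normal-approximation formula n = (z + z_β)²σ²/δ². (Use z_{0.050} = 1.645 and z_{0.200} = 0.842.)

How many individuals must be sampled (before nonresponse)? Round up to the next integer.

n = (z_{α/2} + z_β)² · σ² / δ²
  = (1.645 + 0.842)² · 19² / 5.3²
  = 6.1852 · 361 / 28.09
  = 79.49
Adjust for 66% response: 79.49 / 0.66 = 120.44.
Round up → n = 121.

n = 121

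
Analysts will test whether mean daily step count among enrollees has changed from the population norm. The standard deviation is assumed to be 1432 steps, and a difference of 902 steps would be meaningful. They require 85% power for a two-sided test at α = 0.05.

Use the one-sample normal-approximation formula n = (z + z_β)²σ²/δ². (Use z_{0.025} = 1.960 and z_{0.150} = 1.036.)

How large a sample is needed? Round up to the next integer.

n = 23

n = (z_{α/2} + z_β)² · σ² / δ²
  = (1.960 + 1.036)² · 1432² / 902²
  = 8.9760 · 2050624 / 813604
  = 22.62
Round up → n = 23.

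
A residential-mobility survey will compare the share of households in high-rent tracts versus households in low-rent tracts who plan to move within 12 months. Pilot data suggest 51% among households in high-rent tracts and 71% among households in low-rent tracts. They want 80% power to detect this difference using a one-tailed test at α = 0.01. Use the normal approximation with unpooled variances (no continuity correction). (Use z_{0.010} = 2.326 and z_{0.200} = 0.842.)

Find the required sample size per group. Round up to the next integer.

n = 115 per group

n = (z_α + z_β)² · [p₁(1−p₁) + p₂(1−p₂)] / (p₁ − p₂)²
  = (2.326 + 0.842)² · (0.51·0.49 + 0.71·0.29) / (-0.20)²
  = (3.168)² · (0.2499 + 0.2059) / 0.0400
  = 10.0362 · 0.4558 / 0.0400
  = 114.36
Round up → n = 115 per group.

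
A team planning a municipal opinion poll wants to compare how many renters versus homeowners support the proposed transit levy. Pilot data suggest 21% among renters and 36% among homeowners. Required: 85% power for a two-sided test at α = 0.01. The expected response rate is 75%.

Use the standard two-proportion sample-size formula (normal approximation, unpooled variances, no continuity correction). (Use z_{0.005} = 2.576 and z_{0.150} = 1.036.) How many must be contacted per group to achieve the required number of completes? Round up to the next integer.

n = 307 per group

n = (z_{α/2} + z_β)² · [p₁(1−p₁) + p₂(1−p₂)] / (p₁ − p₂)²
  = (2.576 + 1.036)² · (0.21·0.79 + 0.36·0.64) / (-0.15)²
  = (3.612)² · (0.1659 + 0.2304) / 0.0225
  = 13.0465 · 0.3963 / 0.0225
  = 229.79
Adjust for 75% response: 229.79 / 0.75 = 306.39.
Round up → n = 307 per group.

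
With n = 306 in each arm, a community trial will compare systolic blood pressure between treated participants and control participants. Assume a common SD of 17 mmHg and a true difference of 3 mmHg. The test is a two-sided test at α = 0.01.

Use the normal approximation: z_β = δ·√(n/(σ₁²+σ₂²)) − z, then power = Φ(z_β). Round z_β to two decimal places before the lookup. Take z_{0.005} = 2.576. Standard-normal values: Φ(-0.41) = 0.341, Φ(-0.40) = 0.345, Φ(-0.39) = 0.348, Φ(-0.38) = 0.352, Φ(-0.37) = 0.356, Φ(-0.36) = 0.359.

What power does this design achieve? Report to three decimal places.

z_β = δ·√(n/(σ₁²+σ₂²)) − z_{α/2}
    = 3 · √(306/578) − 2.576
    = 3 · 0.72761 − 2.576
    = 2.1828 − 2.576 = -0.3932 → -0.39
Power = Φ(-0.39) = 0.348.

Power ≈ 0.348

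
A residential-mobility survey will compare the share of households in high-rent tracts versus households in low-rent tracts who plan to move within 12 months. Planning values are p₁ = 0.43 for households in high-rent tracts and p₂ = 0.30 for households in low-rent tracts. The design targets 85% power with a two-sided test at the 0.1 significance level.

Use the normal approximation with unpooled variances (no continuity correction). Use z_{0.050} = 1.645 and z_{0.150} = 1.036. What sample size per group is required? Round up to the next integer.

n = 194 per group

n = (z_{α/2} + z_β)² · [p₁(1−p₁) + p₂(1−p₂)] / (p₁ − p₂)²
  = (1.645 + 1.036)² · (0.43·0.57 + 0.30·0.70) / (0.13)²
  = (2.681)² · (0.2451 + 0.2100) / 0.0169
  = 7.1878 · 0.4551 / 0.0169
  = 193.56
Round up → n = 194 per group.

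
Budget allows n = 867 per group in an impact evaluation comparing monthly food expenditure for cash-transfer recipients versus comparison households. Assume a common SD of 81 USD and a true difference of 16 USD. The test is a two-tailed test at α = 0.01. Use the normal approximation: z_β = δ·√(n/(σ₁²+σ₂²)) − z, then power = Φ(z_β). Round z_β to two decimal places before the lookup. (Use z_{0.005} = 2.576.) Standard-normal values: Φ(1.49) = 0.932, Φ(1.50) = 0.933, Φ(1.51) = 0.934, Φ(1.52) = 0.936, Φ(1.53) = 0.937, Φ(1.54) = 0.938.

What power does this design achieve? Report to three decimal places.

Power ≈ 0.938

z_β = δ·√(n/(σ₁²+σ₂²)) − z_{α/2}
    = 16 · √(867/13122) − 2.576
    = 16 · 0.25705 − 2.576
    = 4.1127 − 2.576 = 1.5367 → 1.54
Power = Φ(1.54) = 0.938.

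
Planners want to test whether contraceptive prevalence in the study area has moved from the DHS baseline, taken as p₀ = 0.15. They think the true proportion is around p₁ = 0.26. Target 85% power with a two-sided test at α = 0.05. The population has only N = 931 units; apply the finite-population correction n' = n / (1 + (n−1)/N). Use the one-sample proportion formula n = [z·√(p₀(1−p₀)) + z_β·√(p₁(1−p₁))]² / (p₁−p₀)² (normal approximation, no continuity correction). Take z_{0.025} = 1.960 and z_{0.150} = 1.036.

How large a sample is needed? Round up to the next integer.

n = 99

n = [z_{α/2}·√(p₀q₀) + z_β·√(p₁q₁)]² / (p₁ − p₀)²
  = [1.960·√(0.15·0.85) + 1.036·√(0.26·0.74)]² / (0.11)²
  = [1.960·0.3571 + 1.036·0.4386]² / 0.0121
  = [1.1543]² / 0.0121
  = 110.11
Finite-population correction (N = 931): 110.11 / (1 + (110.11 − 1)/931) = 98.56.
Round up → n = 99.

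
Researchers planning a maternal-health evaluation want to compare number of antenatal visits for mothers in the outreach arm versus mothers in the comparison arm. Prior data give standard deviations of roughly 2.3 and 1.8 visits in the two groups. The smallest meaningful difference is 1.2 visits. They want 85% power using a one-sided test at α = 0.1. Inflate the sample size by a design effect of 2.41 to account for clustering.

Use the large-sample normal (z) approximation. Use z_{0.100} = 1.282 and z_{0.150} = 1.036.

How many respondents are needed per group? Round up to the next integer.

n = 77 per group

n = (z_α + z_β)² · (σ₁² + σ₂²) / δ²
  = (1.282 + 1.036)² · (2.3² + 1.8² = 8.53) / 1.2²
  = 5.3731 · 8.53 / 1.44
  = 31.83
Design effect: 2.41 × 31.83 = 76.71.
Round up → n = 77 per group.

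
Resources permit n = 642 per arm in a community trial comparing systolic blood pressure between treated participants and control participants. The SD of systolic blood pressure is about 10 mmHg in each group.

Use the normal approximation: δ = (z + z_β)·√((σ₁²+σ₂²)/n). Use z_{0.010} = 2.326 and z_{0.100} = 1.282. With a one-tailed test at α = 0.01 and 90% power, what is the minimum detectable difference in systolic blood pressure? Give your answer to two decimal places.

δ = (z_α + z_β) · √((σ₁²+σ₂²)/n)
  = (2.326 + 1.282) · √(200/642)
  = 3.608 · √0.31153
  = 3.608 · 0.5581
  = 2.0138

Minimum detectable difference ≈ 2.01 mmHg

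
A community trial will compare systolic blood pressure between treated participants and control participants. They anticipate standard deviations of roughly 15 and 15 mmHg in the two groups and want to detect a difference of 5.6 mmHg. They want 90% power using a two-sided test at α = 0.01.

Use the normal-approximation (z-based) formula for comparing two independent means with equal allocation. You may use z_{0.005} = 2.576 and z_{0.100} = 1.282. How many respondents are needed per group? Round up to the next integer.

n = 214 per group

n = (z_{α/2} + z_β)² · (σ₁² + σ₂²) / δ²
  = (2.576 + 1.282)² · (15² + 15² = 450) / 5.6²
  = 14.8842 · 450 / 31.36
  = 213.58
Round up → n = 214 per group.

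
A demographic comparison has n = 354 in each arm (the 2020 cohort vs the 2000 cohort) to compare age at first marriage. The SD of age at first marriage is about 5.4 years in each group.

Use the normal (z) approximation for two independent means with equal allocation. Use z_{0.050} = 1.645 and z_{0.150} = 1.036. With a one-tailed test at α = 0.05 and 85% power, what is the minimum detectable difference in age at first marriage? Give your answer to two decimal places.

δ = (z_α + z_β) · √((σ₁²+σ₂²)/n)
  = (1.645 + 1.036) · √(58.32/354)
  = 2.681 · √0.16475
  = 2.681 · 0.4059
  = 1.0882

Minimum detectable difference ≈ 1.09 years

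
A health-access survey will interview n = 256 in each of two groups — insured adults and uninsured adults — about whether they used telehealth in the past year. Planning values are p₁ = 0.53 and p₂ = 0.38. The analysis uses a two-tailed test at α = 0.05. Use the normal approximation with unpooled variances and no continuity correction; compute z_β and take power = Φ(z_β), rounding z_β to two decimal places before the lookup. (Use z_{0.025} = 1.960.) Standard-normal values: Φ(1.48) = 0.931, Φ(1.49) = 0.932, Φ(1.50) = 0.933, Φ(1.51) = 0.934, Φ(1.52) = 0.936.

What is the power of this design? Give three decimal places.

z_β = |p₁−p₂|·√(n/[p₁q₁+p₂q₂]) − z_{α/2}
    = 0.15 · √(256/0.4847) − 1.960
    = 0.15 · 22.9818 − 1.960
    = 3.4473 − 1.960 = 1.4873 → 1.49
Power = Φ(1.49) = 0.932.

Power ≈ 0.932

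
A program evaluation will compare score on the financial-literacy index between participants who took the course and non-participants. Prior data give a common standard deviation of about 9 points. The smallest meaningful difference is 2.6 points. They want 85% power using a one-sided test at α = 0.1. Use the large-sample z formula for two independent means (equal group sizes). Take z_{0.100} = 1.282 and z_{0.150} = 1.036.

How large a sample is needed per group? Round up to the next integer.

n = 129 per group

n = (z_α + z_β)² · (σ₁² + σ₂²) / δ²
  = (1.282 + 1.036)² · (2·9² = 162) / 2.6²
  = 5.3731 · 162 / 6.76
  = 128.76
Round up → n = 129 per group.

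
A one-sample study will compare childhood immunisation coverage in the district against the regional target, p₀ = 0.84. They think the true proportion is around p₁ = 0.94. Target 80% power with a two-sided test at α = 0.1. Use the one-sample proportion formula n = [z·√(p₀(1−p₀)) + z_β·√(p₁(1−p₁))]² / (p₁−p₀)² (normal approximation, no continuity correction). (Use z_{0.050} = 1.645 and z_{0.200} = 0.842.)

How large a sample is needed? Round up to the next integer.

n = 65

n = [z_{α/2}·√(p₀q₀) + z_β·√(p₁q₁)]² / (p₁ − p₀)²
  = [1.645·√(0.84·0.16) + 0.842·√(0.94·0.06)]² / (0.10)²
  = [1.645·0.3666 + 0.842·0.2375]² / 0.0100
  = [0.8030]² / 0.0100
  = 64.49
Round up → n = 65.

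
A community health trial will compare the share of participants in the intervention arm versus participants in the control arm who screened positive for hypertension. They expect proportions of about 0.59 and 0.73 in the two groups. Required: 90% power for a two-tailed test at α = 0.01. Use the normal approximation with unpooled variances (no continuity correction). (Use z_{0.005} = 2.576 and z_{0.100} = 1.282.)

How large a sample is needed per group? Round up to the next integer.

n = 334 per group

n = (z_{α/2} + z_β)² · [p₁(1−p₁) + p₂(1−p₂)] / (p₁ − p₂)²
  = (2.576 + 1.282)² · (0.59·0.41 + 0.73·0.27) / (-0.14)²
  = (3.858)² · (0.2419 + 0.1971) / 0.0196
  = 14.8842 · 0.4390 / 0.0196
  = 333.37
Round up → n = 334 per group.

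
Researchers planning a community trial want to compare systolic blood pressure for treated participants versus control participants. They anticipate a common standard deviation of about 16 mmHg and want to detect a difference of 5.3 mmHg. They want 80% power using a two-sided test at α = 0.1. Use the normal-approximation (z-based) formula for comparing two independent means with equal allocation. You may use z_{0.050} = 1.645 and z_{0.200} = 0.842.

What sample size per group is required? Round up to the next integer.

n = 113 per group

n = (z_{α/2} + z_β)² · (σ₁² + σ₂²) / δ²
  = (1.645 + 0.842)² · (2·16² = 512) / 5.3²
  = 6.1852 · 512 / 28.09
  = 112.74
Round up → n = 113 per group.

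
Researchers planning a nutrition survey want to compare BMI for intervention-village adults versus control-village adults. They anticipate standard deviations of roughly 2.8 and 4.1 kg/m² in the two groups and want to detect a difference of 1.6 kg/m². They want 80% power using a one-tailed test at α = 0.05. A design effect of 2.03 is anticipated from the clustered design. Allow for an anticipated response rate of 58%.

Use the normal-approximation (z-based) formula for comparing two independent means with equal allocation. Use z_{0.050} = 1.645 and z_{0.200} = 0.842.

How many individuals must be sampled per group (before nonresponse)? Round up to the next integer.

n = (z_α + z_β)² · (σ₁² + σ₂²) / δ²
  = (1.645 + 0.842)² · (2.8² + 4.1² = 24.65) / 1.6²
  = 6.1852 · 24.65 / 2.56
  = 59.56
Design effect: 2.03 × 59.56 = 120.90.
Adjust for 58% response: 120.90 / 0.58 = 208.45.
Round up → n = 209 per group.

n = 209 per group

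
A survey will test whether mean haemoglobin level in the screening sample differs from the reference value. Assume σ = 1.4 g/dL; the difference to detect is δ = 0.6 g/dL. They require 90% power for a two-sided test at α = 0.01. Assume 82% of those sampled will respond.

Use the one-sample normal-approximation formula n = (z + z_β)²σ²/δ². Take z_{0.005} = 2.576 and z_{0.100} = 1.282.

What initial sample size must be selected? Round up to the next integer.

n = (z_{α/2} + z_β)² · σ² / δ²
  = (2.576 + 1.282)² · 1.4² / 0.6²
  = 14.8842 · 1.96 / 0.36
  = 81.04
Adjust for 82% response: 81.04 / 0.82 = 98.82.
Round up → n = 99.

n = 99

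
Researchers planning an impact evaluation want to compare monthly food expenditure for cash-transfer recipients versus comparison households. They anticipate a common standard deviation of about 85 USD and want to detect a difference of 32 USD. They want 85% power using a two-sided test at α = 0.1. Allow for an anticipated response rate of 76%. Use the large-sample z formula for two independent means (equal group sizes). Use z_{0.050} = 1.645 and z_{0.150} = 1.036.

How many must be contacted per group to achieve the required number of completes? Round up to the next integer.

n = 134 per group

n = (z_{α/2} + z_β)² · (σ₁² + σ₂²) / δ²
  = (1.645 + 1.036)² · (2·85² = 14450) / 32²
  = 7.1878 · 14450 / 1024
  = 101.43
Adjust for 76% response: 101.43 / 0.76 = 133.46.
Round up → n = 134 per group.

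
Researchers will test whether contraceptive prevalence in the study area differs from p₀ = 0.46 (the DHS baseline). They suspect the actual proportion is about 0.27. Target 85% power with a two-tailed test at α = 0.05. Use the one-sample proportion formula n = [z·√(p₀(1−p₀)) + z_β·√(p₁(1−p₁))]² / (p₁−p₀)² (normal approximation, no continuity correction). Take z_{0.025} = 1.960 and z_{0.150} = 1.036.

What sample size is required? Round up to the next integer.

n = [z_{α/2}·√(p₀q₀) + z_β·√(p₁q₁)]² / (p₁ − p₀)²
  = [1.960·√(0.46·0.54) + 1.036·√(0.27·0.73)]² / (-0.19)²
  = [1.960·0.4984 + 1.036·0.4440]² / 0.0361
  = [1.4368]² / 0.0361
  = 57.19
Round up → n = 58.

n = 58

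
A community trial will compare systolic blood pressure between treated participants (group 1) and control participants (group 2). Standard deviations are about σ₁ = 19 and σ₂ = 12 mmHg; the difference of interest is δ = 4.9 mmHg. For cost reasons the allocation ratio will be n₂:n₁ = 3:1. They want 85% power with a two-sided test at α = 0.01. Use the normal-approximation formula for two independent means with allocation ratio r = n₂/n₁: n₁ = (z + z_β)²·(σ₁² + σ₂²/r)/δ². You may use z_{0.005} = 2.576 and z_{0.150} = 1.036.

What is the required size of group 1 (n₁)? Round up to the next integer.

n₁ = (z_{α/2} + z_β)² · (σ₁² + σ₂²/r) / δ²
   = (2.576 + 1.036)² · (19² + 12²/3) / 4.9²
   = 13.0465 · (361 + 48) / 24.01
   = 13.0465 · 409 / 24.01
   = 222.24
Round up → n₁ = 223; n₂ = r·n₁ = 3 × 223 = 669.

n₁ = 223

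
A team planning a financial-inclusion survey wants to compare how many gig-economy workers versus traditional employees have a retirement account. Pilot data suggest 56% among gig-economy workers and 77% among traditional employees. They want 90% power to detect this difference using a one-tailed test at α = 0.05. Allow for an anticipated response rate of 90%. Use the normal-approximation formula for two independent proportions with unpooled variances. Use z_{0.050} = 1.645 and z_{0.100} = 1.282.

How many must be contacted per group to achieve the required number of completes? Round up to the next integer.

n = 92 per group

n = (z_α + z_β)² · [p₁(1−p₁) + p₂(1−p₂)] / (p₁ − p₂)²
  = (1.645 + 1.282)² · (0.56·0.44 + 0.77·0.23) / (-0.21)²
  = (2.927)² · (0.2464 + 0.1771) / 0.0441
  = 8.5673 · 0.4235 / 0.0441
  = 82.27
Adjust for 90% response: 82.27 / 0.90 = 91.42.
Round up → n = 92 per group.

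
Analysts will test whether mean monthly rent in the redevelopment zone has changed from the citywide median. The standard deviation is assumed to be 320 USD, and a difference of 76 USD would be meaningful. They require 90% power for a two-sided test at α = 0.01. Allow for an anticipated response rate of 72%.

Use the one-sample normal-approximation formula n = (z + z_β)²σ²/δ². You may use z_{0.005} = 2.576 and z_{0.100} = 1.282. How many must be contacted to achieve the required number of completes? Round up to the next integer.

n = (z_{α/2} + z_β)² · σ² / δ²
  = (2.576 + 1.282)² · 320² / 76²
  = 14.8842 · 102400 / 5776
  = 263.87
Adjust for 72% response: 263.87 / 0.72 = 366.49.
Round up → n = 367.

n = 367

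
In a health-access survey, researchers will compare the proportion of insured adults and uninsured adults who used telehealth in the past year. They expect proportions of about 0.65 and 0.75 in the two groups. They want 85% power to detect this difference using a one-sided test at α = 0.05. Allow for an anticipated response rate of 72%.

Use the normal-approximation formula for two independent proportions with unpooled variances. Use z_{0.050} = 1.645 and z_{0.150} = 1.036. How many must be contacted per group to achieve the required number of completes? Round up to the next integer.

n = 415 per group

n = (z_α + z_β)² · [p₁(1−p₁) + p₂(1−p₂)] / (p₁ − p₂)²
  = (1.645 + 1.036)² · (0.65·0.35 + 0.75·0.25) / (-0.10)²
  = (2.681)² · (0.2275 + 0.1875) / 0.0100
  = 7.1878 · 0.4150 / 0.0100
  = 298.29
Adjust for 72% response: 298.29 / 0.72 = 414.29.
Round up → n = 415 per group.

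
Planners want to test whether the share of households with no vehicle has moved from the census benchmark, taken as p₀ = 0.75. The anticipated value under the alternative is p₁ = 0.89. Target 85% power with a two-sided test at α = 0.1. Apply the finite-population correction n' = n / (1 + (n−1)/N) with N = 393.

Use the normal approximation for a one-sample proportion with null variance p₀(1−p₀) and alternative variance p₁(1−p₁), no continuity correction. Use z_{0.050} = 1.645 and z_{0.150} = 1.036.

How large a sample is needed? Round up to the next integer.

n = 49

n = [z_{α/2}·√(p₀q₀) + z_β·√(p₁q₁)]² / (p₁ − p₀)²
  = [1.645·√(0.75·0.25) + 1.036·√(0.89·0.11)]² / (0.14)²
  = [1.645·0.4330 + 1.036·0.3129]² / 0.0196
  = [1.0365]² / 0.0196
  = 54.81
Finite-population correction (N = 393): 54.81 / (1 + (54.81 − 1)/393) = 48.21.
Round up → n = 49.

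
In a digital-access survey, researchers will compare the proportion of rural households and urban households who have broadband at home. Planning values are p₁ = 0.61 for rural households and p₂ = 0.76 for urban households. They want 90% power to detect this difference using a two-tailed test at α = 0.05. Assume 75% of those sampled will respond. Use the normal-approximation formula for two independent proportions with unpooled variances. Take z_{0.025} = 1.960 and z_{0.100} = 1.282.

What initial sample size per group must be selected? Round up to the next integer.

n = 262 per group

n = (z_{α/2} + z_β)² · [p₁(1−p₁) + p₂(1−p₂)] / (p₁ − p₂)²
  = (1.960 + 1.282)² · (0.61·0.39 + 0.76·0.24) / (-0.15)²
  = (3.242)² · (0.2379 + 0.1824) / 0.0225
  = 10.5106 · 0.4203 / 0.0225
  = 196.34
Adjust for 75% response: 196.34 / 0.75 = 261.78.
Round up → n = 262 per group.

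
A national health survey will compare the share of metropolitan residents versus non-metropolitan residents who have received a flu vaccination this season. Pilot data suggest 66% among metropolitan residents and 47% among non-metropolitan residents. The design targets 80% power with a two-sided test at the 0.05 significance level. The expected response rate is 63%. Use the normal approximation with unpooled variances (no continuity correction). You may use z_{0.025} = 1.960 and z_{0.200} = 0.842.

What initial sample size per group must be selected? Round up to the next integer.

n = 164 per group

n = (z_{α/2} + z_β)² · [p₁(1−p₁) + p₂(1−p₂)] / (p₁ − p₂)²
  = (1.960 + 0.842)² · (0.66·0.34 + 0.47·0.53) / (0.19)²
  = (2.802)² · (0.2244 + 0.2491) / 0.0361
  = 7.8512 · 0.4735 / 0.0361
  = 102.98
Adjust for 63% response: 102.98 / 0.63 = 163.46.
Round up → n = 164 per group.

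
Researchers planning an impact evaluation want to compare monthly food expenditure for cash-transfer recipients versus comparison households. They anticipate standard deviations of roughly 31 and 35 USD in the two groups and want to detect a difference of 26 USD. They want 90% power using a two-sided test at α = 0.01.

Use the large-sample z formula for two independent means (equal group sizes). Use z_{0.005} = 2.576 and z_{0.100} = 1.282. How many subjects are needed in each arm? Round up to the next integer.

n = (z_{α/2} + z_β)² · (σ₁² + σ₂²) / δ²
  = (2.576 + 1.282)² · (31² + 35² = 2186) / 26²
  = 14.8842 · 2186 / 676
  = 48.13
Round up → n = 49 per group.

n = 49 per group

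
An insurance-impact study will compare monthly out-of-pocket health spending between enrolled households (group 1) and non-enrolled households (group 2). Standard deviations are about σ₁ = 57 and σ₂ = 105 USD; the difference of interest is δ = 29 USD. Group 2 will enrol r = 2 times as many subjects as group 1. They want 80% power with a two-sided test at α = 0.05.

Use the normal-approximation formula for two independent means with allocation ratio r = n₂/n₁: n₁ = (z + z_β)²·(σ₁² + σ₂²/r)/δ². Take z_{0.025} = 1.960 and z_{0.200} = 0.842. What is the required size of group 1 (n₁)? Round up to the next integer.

n₁ = 82

n₁ = (z_{α/2} + z_β)² · (σ₁² + σ₂²/r) / δ²
   = (1.960 + 0.842)² · (57² + 105²/2) / 29²
   = 7.8512 · (3249 + 5512.5) / 841
   = 7.8512 · 8761.5 / 841
   = 81.79
Round up → n₁ = 82; n₂ = r·n₁ = 2 × 82 = 164.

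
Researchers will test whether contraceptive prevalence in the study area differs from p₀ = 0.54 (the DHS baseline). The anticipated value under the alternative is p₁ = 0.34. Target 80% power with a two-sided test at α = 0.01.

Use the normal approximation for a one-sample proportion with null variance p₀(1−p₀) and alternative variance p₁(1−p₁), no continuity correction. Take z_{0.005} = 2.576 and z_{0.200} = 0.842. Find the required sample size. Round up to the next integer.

n = [z_{α/2}·√(p₀q₀) + z_β·√(p₁q₁)]² / (p₁ − p₀)²
  = [2.576·√(0.54·0.46) + 0.842·√(0.34·0.66)]² / (-0.20)²
  = [2.576·0.4984 + 0.842·0.4737]² / 0.0400
  = [1.6827]² / 0.0400
  = 70.79
Round up → n = 71.

n = 71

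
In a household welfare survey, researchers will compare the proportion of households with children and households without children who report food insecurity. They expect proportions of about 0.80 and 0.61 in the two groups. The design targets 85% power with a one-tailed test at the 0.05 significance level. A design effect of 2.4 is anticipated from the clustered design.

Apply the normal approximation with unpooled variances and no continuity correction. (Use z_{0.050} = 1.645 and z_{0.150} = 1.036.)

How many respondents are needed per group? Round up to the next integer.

n = 191 per group

n = (z_α + z_β)² · [p₁(1−p₁) + p₂(1−p₂)] / (p₁ − p₂)²
  = (1.645 + 1.036)² · (0.80·0.20 + 0.61·0.39) / (0.19)²
  = (2.681)² · (0.1600 + 0.2379) / 0.0361
  = 7.1878 · 0.3979 / 0.0361
  = 79.22
Design effect: 2.4 × 79.22 = 190.14.
Round up → n = 191 per group.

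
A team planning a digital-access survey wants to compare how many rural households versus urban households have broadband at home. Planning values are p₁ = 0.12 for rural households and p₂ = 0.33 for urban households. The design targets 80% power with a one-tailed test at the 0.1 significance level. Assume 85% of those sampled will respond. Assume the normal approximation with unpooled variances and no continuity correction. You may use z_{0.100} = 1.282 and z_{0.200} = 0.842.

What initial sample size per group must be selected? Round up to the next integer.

n = 40 per group

n = (z_α + z_β)² · [p₁(1−p₁) + p₂(1−p₂)] / (p₁ − p₂)²
  = (1.282 + 0.842)² · (0.12·0.88 + 0.33·0.67) / (-0.21)²
  = (2.124)² · (0.1056 + 0.2211) / 0.0441
  = 4.5114 · 0.3267 / 0.0441
  = 33.42
Adjust for 85% response: 33.42 / 0.85 = 39.32.
Round up → n = 40 per group.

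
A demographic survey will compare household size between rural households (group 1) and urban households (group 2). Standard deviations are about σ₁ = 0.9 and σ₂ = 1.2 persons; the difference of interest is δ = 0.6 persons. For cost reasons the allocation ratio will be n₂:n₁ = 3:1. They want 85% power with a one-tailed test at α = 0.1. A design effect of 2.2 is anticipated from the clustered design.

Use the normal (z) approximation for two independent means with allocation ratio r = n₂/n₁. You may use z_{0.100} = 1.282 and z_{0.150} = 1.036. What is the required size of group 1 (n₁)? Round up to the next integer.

n₁ = 43

n₁ = (z_α + z_β)² · (σ₁² + σ₂²/r) / δ²
   = (1.282 + 1.036)² · (0.9² + 1.2²/3) / 0.6²
   = 5.3731 · (0.81 + 0.48) / 0.36
   = 5.3731 · 1.29 / 0.36
   = 19.25
Design effect: 2.2 × 19.25 = 42.36.
Round up → n₁ = 43; n₂ = r·n₁ = 3 × 43 = 129.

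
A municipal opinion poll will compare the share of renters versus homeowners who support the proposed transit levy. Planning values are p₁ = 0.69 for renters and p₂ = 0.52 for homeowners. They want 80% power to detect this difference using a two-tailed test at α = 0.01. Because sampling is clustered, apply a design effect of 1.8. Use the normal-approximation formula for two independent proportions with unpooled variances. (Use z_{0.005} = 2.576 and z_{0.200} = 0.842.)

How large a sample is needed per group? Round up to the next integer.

n = 338 per group

n = (z_{α/2} + z_β)² · [p₁(1−p₁) + p₂(1−p₂)] / (p₁ − p₂)²
  = (2.576 + 0.842)² · (0.69·0.31 + 0.52·0.48) / (0.17)²
  = (3.418)² · (0.2139 + 0.2496) / 0.0289
  = 11.6827 · 0.4635 / 0.0289
  = 187.37
Design effect: 1.8 × 187.37 = 337.26.
Round up → n = 338 per group.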